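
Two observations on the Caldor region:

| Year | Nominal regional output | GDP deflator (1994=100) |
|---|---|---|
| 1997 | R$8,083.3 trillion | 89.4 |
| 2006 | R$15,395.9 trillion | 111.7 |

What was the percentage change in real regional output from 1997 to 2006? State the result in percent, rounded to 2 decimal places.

Real regional output 1997 = 8083.3 / 0.894 = 9041.72.
Real regional output 2006 = 15395.9 / 1.117 = 13783.26.
Real growth = 13783.26 / 9041.72 − 1 = 0.5244.

52.44%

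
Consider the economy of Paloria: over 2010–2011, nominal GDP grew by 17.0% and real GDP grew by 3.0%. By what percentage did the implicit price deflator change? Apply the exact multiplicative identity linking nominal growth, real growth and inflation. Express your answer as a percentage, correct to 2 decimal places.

13.59%

(1 + g_nom) = (1 + g_real)(1 + π), so π = 1.1700 / 1.0300 − 1 = 0.13592.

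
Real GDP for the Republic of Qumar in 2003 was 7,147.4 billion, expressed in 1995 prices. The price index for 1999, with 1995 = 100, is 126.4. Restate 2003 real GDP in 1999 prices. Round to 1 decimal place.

9,034.3 billion

Real GDP in 1999 prices = Real GDP in 1995 prices × (P_1999/P_1995) = 7147.4 × 1.264 = 9034.31.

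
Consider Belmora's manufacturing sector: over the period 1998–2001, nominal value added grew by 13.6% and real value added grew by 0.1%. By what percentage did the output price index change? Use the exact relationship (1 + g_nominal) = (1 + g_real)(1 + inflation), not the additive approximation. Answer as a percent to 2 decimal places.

13.49%

(1 + g_nom) = (1 + g_real)(1 + π), so π = 1.1360 / 1.0010 − 1 = 0.13487.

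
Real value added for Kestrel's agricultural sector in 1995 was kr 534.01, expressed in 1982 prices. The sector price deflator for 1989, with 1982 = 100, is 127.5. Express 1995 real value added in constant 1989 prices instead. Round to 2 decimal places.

Real value added in 1989 prices = Real value added in 1982 prices × (P_1989/P_1982) = 534.01 × 1.275 = 680.86.

kr 680.86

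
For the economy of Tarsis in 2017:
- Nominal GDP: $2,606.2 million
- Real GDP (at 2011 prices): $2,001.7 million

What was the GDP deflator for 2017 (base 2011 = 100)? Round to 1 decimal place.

130.2

GDP deflator = (Nominal / Real) × 100 = 2606.2 / 2001.7 × 100 = 130.20.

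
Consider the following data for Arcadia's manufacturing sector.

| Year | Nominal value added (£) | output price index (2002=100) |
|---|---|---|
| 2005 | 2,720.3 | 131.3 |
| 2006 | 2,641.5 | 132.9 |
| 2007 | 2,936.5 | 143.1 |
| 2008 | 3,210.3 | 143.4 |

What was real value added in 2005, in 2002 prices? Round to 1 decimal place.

£2,071.8

Real value added 2005 = 2720.3 / 1.313 = 2071.82.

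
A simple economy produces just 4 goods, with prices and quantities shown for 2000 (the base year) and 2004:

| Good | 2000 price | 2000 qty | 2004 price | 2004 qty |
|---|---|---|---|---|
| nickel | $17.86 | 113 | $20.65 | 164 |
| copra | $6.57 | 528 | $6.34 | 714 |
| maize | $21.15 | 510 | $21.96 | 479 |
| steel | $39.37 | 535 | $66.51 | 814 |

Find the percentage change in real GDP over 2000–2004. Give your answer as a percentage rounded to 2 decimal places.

33.38%

Real GDP 2000 = Nominal GDP 2000 = 17.86·113 + 6.57·528 + 21.15·510 + 39.37·535 = 37336.59.
Real GDP 2004 (at 2000 prices) = 17.86·164 + 6.57·714 + 21.15·479 + 39.37·814 = 49798.05.
Real growth = 49798.05/37336.59 − 1 = 0.3338.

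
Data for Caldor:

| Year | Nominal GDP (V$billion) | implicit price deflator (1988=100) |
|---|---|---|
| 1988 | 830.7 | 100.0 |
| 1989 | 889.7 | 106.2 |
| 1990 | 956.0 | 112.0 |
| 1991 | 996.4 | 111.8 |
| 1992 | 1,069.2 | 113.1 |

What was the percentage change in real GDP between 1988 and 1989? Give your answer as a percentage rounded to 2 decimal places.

0.85%

Real GDP 1988 = 830.7/1.000 = 830.70.
Real GDP 1989 = 889.7/1.062 = 837.76.
Change = 837.76/830.70 − 1 = 0.0085.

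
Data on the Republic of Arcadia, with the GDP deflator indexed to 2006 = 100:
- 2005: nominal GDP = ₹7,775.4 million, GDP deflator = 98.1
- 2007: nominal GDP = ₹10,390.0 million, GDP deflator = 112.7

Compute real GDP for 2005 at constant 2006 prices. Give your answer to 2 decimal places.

Real GDP = Nominal / (GDP deflator/100) = 7775.4 / 0.981 = 7925.99.

₹7,925.99 million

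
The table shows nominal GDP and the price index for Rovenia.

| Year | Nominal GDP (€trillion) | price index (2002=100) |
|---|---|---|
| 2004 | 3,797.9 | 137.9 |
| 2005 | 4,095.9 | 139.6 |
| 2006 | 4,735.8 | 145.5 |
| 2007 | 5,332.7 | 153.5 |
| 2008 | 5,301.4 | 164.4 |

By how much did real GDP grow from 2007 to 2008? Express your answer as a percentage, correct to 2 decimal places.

Real GDP 2007 = 5332.7/1.535 = 3474.07.
Real GDP 2008 = 5301.4/1.644 = 3224.70.
Change = 3224.70/3474.07 − 1 = -0.0718.

-7.18%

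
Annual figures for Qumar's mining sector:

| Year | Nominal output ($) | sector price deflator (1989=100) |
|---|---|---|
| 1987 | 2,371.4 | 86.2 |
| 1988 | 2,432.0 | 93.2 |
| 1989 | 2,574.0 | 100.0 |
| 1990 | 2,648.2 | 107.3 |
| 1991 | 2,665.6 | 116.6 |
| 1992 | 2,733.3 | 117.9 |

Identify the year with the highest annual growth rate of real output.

1988: real = 2432.0/0.932 = 2609.44; growth vs 1987 (2751.04) = -5.15%.
1989: real = 2574.0/1.000 = 2574.00; growth vs 1988 (2609.44) = -1.36%.
1990: real = 2648.2/1.073 = 2468.03; growth vs 1989 (2574.00) = -4.12%.
1991: real = 2665.6/1.166 = 2286.11; growth vs 1990 (2468.03) = -7.37%.
1992: real = 2733.3/1.179 = 2318.32; growth vs 1991 (2286.11) = 1.41%.

1992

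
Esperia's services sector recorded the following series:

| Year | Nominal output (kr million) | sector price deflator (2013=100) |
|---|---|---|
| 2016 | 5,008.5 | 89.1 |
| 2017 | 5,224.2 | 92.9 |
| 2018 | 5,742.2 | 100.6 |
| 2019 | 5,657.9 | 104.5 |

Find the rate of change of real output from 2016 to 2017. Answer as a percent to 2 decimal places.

Real output 2016 = 5008.5/0.891 = 5621.21.
Real output 2017 = 5224.2/0.929 = 5623.47.
Change = 5623.47/5621.21 − 1 = 0.0004.

0.04%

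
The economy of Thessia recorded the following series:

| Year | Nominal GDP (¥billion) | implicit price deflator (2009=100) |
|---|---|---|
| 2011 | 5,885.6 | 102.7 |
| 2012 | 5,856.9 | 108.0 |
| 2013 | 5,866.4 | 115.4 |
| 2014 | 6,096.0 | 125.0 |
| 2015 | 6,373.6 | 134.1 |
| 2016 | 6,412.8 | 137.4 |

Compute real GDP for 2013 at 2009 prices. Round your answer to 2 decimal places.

Real GDP 2013 = 5866.4 / 1.154 = 5083.54.

¥5,083.54 billion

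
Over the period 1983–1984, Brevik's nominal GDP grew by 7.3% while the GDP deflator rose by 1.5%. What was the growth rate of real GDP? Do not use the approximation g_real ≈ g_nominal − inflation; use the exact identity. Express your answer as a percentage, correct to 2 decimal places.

(1 + g_nom) = (1 + g_real)(1 + π), so g_real = 1.0730 / 1.0150 − 1 = 0.05714.

5.71%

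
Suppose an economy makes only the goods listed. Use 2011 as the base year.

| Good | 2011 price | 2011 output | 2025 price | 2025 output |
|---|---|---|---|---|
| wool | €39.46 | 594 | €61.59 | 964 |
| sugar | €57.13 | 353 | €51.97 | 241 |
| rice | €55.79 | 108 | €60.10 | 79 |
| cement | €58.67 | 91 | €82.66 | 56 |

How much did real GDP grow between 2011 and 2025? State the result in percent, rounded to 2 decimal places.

Real GDP 2011 = Nominal GDP 2011 = 39.46·594 + 57.13·353 + 55.79·108 + 58.67·91 = 54970.42.
Real GDP 2025 (at 2011 prices) = 39.46·964 + 57.13·241 + 55.79·79 + 58.67·56 = 59500.70.
Real growth = 59500.70/54970.42 − 1 = 0.0824.

8.24%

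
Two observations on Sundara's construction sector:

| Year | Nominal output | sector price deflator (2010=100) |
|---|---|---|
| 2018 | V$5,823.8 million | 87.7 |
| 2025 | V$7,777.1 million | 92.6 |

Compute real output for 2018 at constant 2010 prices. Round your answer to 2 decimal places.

Real output = Nominal / (sector price deflator/100) = 5823.8 / 0.877 = 6640.59.

V$6,640.59 million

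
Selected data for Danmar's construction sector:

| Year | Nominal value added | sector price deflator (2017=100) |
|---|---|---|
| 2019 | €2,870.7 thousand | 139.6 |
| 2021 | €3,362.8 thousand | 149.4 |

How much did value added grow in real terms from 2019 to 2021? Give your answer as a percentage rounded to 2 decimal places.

Real value added 2019 = 2870.7 / 1.396 = 2056.38.
Real value added 2021 = 3362.8 / 1.494 = 2250.87.
Real growth = 2250.87 / 2056.38 − 1 = 0.0946.

9.46%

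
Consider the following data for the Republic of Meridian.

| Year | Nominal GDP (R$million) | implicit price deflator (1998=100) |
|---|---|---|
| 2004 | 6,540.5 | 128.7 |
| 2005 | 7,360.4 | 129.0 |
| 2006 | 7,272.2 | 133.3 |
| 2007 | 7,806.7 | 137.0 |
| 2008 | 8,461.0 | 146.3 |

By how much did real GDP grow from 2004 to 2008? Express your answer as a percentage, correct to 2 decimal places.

13.80%

Real GDP 2004 = 6540.5/1.287 = 5081.97.
Real GDP 2008 = 8461.0/1.463 = 5783.32.
Change = 5783.32/5081.97 − 1 = 0.1380.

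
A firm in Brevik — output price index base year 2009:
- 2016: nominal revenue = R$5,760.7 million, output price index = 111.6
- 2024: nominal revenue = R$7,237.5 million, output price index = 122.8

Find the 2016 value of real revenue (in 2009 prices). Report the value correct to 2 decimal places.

R$5,161.92 million

Real revenue = Nominal / (output price index/100) = 5760.7 / 1.116 = 5161.92.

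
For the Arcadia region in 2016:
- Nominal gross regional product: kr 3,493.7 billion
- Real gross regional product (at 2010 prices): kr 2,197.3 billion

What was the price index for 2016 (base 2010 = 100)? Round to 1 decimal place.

price index = (Nominal / Real) × 100 = 3493.7 / 2197.3 × 100 = 159.00.

159.0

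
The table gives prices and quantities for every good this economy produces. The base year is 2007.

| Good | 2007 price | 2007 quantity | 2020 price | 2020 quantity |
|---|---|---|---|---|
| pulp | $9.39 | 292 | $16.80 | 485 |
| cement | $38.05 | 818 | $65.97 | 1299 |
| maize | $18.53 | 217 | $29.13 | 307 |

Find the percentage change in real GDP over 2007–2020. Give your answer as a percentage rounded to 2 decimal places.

57.49%

Real GDP 2007 = Nominal GDP 2007 = 9.39·292 + 38.05·818 + 18.53·217 = 37887.79.
Real GDP 2020 (at 2007 prices) = 9.39·485 + 38.05·1299 + 18.53·307 = 59669.81.
Real growth = 59669.81/37887.79 − 1 = 0.5749.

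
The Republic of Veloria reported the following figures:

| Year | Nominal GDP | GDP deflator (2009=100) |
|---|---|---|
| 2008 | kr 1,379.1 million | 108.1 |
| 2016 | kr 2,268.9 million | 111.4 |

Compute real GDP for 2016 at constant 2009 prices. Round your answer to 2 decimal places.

kr 2,036.71 million

Real GDP = Nominal / (GDP deflator/100) = 2268.9 / 1.114 = 2036.71.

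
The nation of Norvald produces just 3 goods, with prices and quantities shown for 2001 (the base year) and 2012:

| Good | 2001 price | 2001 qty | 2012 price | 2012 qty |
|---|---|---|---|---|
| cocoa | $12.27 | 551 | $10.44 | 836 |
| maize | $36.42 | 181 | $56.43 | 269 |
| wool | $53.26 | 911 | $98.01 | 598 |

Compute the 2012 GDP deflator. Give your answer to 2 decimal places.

Nominal GDP 2012 = 10.44·836 + 56.43·269 + 98.01·598 = 82517.49.
Real GDP 2012 (at 2001 prices) = 12.27·836 + 36.42·269 + 53.26·598 = 51904.18.
Deflator = Nominal/Real × 100 = 82517.49/51904.18 × 100 = 158.980.

158.98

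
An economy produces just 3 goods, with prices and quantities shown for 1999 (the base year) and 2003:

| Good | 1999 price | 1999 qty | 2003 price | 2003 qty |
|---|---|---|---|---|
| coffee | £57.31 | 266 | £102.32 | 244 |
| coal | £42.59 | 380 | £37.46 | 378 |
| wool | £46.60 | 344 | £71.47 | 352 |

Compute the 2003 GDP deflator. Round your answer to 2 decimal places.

Nominal GDP 2003 = 102.32·244 + 37.46·378 + 71.47·352 = 64283.40.
Real GDP 2003 (at 1999 prices) = 57.31·244 + 42.59·378 + 46.60·352 = 46485.86.
Deflator = Nominal/Real × 100 = 64283.40/46485.86 × 100 = 138.286.

138.29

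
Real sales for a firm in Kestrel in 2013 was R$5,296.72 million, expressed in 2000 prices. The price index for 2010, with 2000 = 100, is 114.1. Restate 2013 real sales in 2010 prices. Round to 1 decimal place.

R$6,043.6 million

Real sales in 2010 prices = Real sales in 2000 prices × (P_2010/P_2000) = 5296.72 × 1.141 = 6043.56.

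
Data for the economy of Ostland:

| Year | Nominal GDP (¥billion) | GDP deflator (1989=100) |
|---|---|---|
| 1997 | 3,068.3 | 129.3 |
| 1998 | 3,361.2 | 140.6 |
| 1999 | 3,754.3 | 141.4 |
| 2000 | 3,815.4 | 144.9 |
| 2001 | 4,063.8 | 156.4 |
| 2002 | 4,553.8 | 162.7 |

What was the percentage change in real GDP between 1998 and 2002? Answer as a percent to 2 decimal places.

Real GDP 1998 = 3361.2/1.406 = 2390.61.
Real GDP 2002 = 4553.8/1.627 = 2798.89.
Change = 2798.89/2390.61 − 1 = 0.1708.

17.08%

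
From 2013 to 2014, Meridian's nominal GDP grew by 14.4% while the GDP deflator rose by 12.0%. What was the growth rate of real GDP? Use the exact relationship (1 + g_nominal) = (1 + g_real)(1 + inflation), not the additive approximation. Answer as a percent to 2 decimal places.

(1 + g_nom) = (1 + g_real)(1 + π), so g_real = 1.1440 / 1.1200 − 1 = 0.02143.

2.14%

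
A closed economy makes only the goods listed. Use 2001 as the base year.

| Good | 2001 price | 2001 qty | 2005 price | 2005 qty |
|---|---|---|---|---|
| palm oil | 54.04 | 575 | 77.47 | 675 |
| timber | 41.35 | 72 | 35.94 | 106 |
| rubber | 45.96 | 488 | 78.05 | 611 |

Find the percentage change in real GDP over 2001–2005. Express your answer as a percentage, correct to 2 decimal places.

22.07%

Real GDP 2001 = Nominal GDP 2001 = 54.04·575 + 41.35·72 + 45.96·488 = 56478.68.
Real GDP 2005 (at 2001 prices) = 54.04·675 + 41.35·106 + 45.96·611 = 68941.66.
Real growth = 68941.66/56478.68 − 1 = 0.2207.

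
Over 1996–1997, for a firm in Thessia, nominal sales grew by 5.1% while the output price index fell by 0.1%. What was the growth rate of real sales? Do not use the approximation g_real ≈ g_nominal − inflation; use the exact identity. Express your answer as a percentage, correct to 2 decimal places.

5.21%

(1 + g_nom) = (1 + g_real)(1 + π), so g_real = 1.0510 / 0.9990 − 1 = 0.05205.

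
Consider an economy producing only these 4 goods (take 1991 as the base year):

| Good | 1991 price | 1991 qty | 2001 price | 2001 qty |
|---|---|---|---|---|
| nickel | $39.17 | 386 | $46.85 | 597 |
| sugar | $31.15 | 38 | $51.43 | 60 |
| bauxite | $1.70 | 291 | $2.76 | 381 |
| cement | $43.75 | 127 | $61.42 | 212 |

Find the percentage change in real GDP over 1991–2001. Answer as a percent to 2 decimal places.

Real GDP 1991 = Nominal GDP 1991 = 39.17·386 + 31.15·38 + 1.70·291 + 43.75·127 = 22354.27.
Real GDP 2001 (at 1991 prices) = 39.17·597 + 31.15·60 + 1.70·381 + 43.75·212 = 35176.19.
Real growth = 35176.19/22354.27 − 1 = 0.5736.

57.36%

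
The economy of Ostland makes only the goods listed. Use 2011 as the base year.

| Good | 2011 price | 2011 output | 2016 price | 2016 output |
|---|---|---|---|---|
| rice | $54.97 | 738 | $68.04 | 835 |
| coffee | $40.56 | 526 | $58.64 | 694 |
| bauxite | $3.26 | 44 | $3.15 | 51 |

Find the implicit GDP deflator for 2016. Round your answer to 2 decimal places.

Nominal GDP 2016 = 68.04·835 + 58.64·694 + 3.15·51 = 97670.21.
Real GDP 2016 (at 2011 prices) = 54.97·835 + 40.56·694 + 3.26·51 = 74214.85.
Deflator = Nominal/Real × 100 = 97670.21/74214.85 × 100 = 131.605.

131.60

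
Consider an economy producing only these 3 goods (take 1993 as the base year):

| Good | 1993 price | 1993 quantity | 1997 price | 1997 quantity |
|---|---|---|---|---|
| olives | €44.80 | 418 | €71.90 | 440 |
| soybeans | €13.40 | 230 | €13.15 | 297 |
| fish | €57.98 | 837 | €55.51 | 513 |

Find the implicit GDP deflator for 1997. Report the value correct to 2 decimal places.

119.80

Nominal GDP 1997 = 71.90·440 + 13.15·297 + 55.51·513 = 64018.18.
Real GDP 1997 (at 1993 prices) = 44.80·440 + 13.40·297 + 57.98·513 = 53435.54.
Deflator = Nominal/Real × 100 = 64018.18/53435.54 × 100 = 119.804.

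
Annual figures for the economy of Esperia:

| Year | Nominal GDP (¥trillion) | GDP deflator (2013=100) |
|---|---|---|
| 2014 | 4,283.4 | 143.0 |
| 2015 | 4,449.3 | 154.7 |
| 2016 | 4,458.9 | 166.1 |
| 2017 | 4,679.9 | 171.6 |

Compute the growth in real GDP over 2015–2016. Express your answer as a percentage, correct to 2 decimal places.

Real GDP 2015 = 4449.3/1.547 = 2876.08.
Real GDP 2016 = 4458.9/1.661 = 2684.47.
Change = 2684.47/2876.08 − 1 = -0.0666.

-6.66%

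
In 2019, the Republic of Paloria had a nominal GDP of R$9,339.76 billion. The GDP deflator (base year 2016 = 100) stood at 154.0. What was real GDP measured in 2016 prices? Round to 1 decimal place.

Real GDP = Nominal / (GDP deflator/100) = 9339.76 / 1.540 = 6064.78.

R$6,064.8 billion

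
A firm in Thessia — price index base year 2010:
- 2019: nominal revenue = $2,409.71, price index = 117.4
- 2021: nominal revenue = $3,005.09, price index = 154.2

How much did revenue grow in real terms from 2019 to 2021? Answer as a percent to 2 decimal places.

Real revenue 2019 = 2409.71 / 1.174 = 2052.56.
Real revenue 2021 = 3005.09 / 1.542 = 1948.83.
Real growth = 1948.83 / 2052.56 − 1 = -0.0505.

-5.05%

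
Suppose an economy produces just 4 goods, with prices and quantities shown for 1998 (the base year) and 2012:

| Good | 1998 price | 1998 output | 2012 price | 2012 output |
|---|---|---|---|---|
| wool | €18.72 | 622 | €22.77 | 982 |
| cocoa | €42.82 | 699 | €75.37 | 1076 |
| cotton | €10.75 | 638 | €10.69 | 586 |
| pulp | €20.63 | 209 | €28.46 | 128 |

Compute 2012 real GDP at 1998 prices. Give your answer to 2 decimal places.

€73397.50

Real GDP 2012 = Σ (p_1998 × q_2012) = 18.72·982 + 42.82·1076 + 10.75·586 + 20.63·128 = 73397.50.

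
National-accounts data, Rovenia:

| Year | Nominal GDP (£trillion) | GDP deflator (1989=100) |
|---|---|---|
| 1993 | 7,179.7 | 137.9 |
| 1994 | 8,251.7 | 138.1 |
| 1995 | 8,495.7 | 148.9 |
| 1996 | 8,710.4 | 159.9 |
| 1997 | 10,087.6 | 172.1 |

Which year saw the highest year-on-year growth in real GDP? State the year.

1994: real = 8251.7/1.381 = 5975.16; growth vs 1993 (5206.45) = 14.76%.
1995: real = 8495.7/1.489 = 5705.64; growth vs 1994 (5975.16) = -4.51%.
1996: real = 8710.4/1.599 = 5447.40; growth vs 1995 (5705.64) = -4.53%.
1997: real = 10087.6/1.721 = 5861.48; growth vs 1996 (5447.40) = 7.60%.

1994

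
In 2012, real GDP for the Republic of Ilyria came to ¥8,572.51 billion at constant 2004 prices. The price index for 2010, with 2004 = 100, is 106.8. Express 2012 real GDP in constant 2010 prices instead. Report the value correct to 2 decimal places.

¥9,155.44 billion

Real GDP in 2010 prices = Real GDP in 2004 prices × (P_2010/P_2004) = 8572.51 × 1.068 = 9155.44.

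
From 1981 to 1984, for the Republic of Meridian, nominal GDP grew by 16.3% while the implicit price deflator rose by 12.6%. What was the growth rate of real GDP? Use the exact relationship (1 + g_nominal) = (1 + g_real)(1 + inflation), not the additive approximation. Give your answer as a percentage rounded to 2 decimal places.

(1 + g_nom) = (1 + g_real)(1 + π), so g_real = 1.1630 / 1.1260 − 1 = 0.03286.

3.29%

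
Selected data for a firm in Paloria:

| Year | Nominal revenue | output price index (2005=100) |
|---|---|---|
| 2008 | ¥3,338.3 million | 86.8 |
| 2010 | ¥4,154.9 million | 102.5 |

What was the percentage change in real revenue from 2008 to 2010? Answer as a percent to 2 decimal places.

5.40%

Deflate each year: 2008 → 3338.3/0.868 = 3845.97; 2010 → 4154.9/1.025 = 4053.56.
So real revenue changed by 4053.56/3845.97 − 1 = 0.0540, i.e. 5.40%.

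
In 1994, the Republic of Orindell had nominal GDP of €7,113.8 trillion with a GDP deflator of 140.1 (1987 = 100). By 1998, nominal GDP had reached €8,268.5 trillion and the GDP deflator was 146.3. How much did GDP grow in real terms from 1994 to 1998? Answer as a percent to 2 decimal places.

11.31%

Real GDP 1994 = 7113.8 / 1.401 = 5077.66.
Real GDP 1998 = 8268.5 / 1.463 = 5651.74.
Real growth = 5651.74 / 5077.66 − 1 = 0.1131.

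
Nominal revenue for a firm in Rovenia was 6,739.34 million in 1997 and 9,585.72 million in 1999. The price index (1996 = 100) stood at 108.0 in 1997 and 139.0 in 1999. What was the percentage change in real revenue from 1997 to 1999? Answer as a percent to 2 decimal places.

Real revenue 1997 = 6739.34 / 1.080 = 6240.13.
Real revenue 1999 = 9585.72 / 1.390 = 6896.20.
Real growth = 6896.20 / 6240.13 − 1 = 0.1051.

10.51%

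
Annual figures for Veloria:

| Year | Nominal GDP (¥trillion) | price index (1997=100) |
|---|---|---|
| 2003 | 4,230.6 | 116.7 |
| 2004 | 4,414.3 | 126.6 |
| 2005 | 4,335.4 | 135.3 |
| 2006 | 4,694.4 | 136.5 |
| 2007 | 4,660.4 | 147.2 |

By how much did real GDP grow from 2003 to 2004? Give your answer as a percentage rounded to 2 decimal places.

-3.82%

Real GDP 2003 = 4230.6/1.167 = 3625.19.
Real GDP 2004 = 4414.3/1.266 = 3486.81.
Change = 3486.81/3625.19 − 1 = -0.0382.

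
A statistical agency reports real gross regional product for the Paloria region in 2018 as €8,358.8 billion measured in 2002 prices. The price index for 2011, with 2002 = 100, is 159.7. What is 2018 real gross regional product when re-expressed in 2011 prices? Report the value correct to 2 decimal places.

€13,349.00 billion

Real gross regional product in 2011 prices = Real gross regional product in 2002 prices × (P_2011/P_2002) = 8358.8 × 1.597 = 13349.00.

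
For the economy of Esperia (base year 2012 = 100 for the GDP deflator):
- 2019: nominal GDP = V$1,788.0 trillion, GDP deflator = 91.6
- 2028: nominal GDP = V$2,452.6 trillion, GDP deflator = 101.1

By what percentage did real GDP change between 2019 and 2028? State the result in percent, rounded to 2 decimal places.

Real GDP 2019 = 1788.0 / 0.916 = 1951.97.
Real GDP 2028 = 2452.6 / 1.011 = 2425.91.
Real growth = 2425.91 / 1951.97 − 1 = 0.2428.

24.28%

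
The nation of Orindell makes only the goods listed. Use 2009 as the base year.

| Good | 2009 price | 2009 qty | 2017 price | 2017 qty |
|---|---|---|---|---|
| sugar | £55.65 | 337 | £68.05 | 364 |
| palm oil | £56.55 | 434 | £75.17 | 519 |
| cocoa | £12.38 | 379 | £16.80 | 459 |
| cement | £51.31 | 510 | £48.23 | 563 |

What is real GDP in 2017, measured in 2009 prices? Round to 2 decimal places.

£84176.00

Real GDP 2017 = Σ (p_2009 × q_2017) = 55.65·364 + 56.55·519 + 12.38·459 + 51.31·563 = 84176.00.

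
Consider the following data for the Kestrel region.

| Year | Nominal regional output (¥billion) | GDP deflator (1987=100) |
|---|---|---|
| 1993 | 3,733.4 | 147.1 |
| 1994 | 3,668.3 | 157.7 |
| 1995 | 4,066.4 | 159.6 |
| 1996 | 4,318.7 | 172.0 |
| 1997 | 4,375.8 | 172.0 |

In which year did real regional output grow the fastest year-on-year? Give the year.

1994: real = 3668.3/1.577 = 2326.13; growth vs 1993 (2538.00) = -8.35%.
1995: real = 4066.4/1.596 = 2547.87; growth vs 1994 (2326.13) = 9.53%.
1996: real = 4318.7/1.720 = 2510.87; growth vs 1995 (2547.87) = -1.45%.
1997: real = 4375.8/1.720 = 2544.07; growth vs 1996 (2510.87) = 1.32%.

1995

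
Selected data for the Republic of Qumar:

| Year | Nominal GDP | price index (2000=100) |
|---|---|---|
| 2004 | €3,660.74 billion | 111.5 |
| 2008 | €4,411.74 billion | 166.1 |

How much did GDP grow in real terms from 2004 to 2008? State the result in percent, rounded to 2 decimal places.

Real GDP 2004 = 3660.74 / 1.115 = 3283.17.
Real GDP 2008 = 4411.74 / 1.661 = 2656.07.
Real growth = 2656.07 / 3283.17 − 1 = -0.1910.

-19.10%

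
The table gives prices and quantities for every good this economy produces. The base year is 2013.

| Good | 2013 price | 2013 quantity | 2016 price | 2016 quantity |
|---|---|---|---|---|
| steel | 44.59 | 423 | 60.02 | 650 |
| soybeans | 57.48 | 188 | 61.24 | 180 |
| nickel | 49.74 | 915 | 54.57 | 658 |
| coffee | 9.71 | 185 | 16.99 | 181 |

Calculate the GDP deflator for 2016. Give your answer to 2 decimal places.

Nominal GDP 2016 = 60.02·650 + 61.24·180 + 54.57·658 + 16.99·181 = 89018.45.
Real GDP 2016 (at 2013 prices) = 44.59·650 + 57.48·180 + 49.74·658 + 9.71·181 = 73816.33.
Deflator = Nominal/Real × 100 = 89018.45/73816.33 × 100 = 120.595.

120.59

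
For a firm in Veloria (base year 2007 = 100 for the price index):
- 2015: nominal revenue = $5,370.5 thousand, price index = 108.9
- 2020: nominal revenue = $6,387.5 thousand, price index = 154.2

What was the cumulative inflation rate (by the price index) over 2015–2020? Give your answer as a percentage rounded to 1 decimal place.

Price-level change = 154.2 / 108.9 − 1 = 0.4160.

41.6%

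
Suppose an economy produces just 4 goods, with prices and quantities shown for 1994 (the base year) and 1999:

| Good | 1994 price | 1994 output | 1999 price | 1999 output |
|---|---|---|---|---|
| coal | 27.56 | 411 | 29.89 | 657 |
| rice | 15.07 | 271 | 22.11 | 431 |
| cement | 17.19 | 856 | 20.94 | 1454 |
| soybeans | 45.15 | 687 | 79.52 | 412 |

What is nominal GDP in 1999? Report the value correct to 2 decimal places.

92376.14

Nominal GDP 1999 = Σ (p_1999 × q_1999) = 29.89·657 + 22.11·431 + 20.94·1454 + 79.52·412 = 92376.14.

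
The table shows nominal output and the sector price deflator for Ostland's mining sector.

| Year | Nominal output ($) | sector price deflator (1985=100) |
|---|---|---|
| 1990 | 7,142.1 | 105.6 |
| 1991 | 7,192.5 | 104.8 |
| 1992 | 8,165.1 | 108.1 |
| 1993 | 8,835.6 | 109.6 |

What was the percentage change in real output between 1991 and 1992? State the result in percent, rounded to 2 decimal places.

10.06%

Real output 1991 = 7192.5/1.048 = 6863.07.
Real output 1992 = 8165.1/1.081 = 7553.28.
Change = 7553.28/6863.07 − 1 = 0.1006.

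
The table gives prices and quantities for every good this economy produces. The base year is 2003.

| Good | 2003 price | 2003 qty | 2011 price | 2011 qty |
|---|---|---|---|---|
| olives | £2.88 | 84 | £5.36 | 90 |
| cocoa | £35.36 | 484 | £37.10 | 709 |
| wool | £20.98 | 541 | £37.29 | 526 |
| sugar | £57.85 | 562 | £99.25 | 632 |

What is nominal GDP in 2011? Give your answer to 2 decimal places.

Nominal GDP 2011 = Σ (p_2011 × q_2011) = 5.36·90 + 37.10·709 + 37.29·526 + 99.25·632 = 109126.84.

£109126.84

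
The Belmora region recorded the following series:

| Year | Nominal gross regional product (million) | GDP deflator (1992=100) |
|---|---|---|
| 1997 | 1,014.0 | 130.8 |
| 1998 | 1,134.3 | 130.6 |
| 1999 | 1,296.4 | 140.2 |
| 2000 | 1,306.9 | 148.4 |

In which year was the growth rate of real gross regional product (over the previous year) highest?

1998: real = 1134.3/1.306 = 868.53; growth vs 1997 (775.23) = 12.04%.
1999: real = 1296.4/1.402 = 924.68; growth vs 1998 (868.53) = 6.46%.
2000: real = 1306.9/1.484 = 880.66; growth vs 1999 (924.68) = -4.76%.

1998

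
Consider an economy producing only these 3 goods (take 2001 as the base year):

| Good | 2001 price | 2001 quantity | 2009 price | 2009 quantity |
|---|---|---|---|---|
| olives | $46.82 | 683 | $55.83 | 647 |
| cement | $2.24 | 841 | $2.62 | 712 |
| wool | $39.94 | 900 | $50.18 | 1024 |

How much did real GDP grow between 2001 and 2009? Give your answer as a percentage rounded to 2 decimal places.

4.27%

Real GDP 2001 = Nominal GDP 2001 = 46.82·683 + 2.24·841 + 39.94·900 = 69807.90.
Real GDP 2009 (at 2001 prices) = 46.82·647 + 2.24·712 + 39.94·1024 = 72785.98.
Real growth = 72785.98/69807.90 − 1 = 0.0427.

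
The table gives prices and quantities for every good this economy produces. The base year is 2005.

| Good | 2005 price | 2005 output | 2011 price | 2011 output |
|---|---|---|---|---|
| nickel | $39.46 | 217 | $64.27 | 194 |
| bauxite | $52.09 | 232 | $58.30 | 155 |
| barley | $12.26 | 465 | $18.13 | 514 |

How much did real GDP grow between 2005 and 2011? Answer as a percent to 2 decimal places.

-16.39%

Real GDP 2005 = Nominal GDP 2005 = 39.46·217 + 52.09·232 + 12.26·465 = 26348.60.
Real GDP 2011 (at 2005 prices) = 39.46·194 + 52.09·155 + 12.26·514 = 22030.83.
Real growth = 22030.83/26348.60 − 1 = -0.1639.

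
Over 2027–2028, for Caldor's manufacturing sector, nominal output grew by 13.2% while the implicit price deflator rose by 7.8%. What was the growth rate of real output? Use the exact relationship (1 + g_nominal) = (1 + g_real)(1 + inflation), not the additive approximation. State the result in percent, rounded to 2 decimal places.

(1 + g_nom) = (1 + g_real)(1 + π), so g_real = 1.1320 / 1.0780 − 1 = 0.05009.

5.01%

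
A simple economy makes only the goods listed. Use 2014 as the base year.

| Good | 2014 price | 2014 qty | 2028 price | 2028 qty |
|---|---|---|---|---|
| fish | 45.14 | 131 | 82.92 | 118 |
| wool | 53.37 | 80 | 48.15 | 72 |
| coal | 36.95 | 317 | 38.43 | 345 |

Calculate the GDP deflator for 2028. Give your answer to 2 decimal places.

120.96

Nominal GDP 2028 = 82.92·118 + 48.15·72 + 38.43·345 = 26509.71.
Real GDP 2028 (at 2014 prices) = 45.14·118 + 53.37·72 + 36.95·345 = 21916.91.
Deflator = Nominal/Real × 100 = 26509.71/21916.91 × 100 = 120.956.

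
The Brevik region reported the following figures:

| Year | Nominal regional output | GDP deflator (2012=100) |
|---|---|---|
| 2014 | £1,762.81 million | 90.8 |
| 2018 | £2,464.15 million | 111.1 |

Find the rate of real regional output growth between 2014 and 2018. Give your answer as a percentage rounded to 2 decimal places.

14.24%

Real regional output 2014 = 1762.81 / 0.908 = 1941.42.
Real regional output 2018 = 2464.15 / 1.111 = 2217.96.
Real growth = 2217.96 / 1941.42 − 1 = 0.1424.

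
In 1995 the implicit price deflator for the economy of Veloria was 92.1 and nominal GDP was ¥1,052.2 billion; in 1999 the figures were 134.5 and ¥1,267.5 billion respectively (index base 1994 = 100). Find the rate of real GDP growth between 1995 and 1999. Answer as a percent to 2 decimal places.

-17.51%

Deflate each year: 1995 → 1052.2/0.921 = 1142.45; 1999 → 1267.5/1.345 = 942.38.
So real GDP changed by 942.38/1142.45 − 1 = -0.1751, i.e. -17.51%.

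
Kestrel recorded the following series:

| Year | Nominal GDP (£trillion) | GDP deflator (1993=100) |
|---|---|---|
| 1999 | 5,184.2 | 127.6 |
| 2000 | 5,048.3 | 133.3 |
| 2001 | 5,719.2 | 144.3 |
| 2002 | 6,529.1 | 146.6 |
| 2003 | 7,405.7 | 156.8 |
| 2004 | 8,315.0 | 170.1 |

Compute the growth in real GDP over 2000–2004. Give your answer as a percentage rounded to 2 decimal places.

29.08%

Real GDP 2000 = 5048.3/1.333 = 3787.17.
Real GDP 2004 = 8315.0/1.701 = 4888.30.
Change = 4888.30/3787.17 − 1 = 0.2908.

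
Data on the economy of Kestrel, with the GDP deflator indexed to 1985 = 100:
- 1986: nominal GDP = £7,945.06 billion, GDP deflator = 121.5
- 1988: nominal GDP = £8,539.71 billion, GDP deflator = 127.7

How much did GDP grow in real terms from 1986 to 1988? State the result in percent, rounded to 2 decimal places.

2.27%

Deflate each year: 1986 → 7945.06/1.215 = 6539.14; 1988 → 8539.71/1.277 = 6687.32.
So real GDP changed by 6687.32/6539.14 − 1 = 0.0227, i.e. 2.27%.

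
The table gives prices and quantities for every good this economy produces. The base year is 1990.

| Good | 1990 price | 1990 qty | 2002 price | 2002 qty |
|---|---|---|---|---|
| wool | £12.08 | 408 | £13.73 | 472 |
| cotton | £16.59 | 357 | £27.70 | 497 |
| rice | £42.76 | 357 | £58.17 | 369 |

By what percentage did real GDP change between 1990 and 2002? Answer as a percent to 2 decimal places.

13.82%

Real GDP 1990 = Nominal GDP 1990 = 12.08·408 + 16.59·357 + 42.76·357 = 26116.59.
Real GDP 2002 (at 1990 prices) = 12.08·472 + 16.59·497 + 42.76·369 = 29725.43.
Real growth = 29725.43/26116.59 − 1 = 0.1382.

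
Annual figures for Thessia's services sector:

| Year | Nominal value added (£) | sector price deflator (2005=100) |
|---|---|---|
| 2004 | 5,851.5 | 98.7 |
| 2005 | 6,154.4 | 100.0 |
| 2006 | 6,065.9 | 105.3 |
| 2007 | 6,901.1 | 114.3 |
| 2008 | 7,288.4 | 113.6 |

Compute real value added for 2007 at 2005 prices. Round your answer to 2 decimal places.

£6,037.71

Real value added 2007 = 6901.1 / 1.143 = 6037.71.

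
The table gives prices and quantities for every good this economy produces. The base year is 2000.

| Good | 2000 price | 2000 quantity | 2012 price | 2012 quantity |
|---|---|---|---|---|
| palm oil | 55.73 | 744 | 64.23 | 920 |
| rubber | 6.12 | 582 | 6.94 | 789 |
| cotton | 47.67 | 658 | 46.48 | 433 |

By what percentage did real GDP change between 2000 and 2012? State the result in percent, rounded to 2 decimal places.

0.46%

Real GDP 2000 = Nominal GDP 2000 = 55.73·744 + 6.12·582 + 47.67·658 = 76391.82.
Real GDP 2012 (at 2000 prices) = 55.73·920 + 6.12·789 + 47.67·433 = 76741.39.
Real growth = 76741.39/76391.82 − 1 = 0.0046.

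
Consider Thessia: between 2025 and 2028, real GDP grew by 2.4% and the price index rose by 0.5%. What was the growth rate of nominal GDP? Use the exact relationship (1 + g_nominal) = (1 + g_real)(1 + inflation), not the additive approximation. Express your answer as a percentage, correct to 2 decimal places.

2.91%

(1 + g_nom) = (1 + g_real)(1 + π) = 1.0240 × 1.0050 = 1.02912.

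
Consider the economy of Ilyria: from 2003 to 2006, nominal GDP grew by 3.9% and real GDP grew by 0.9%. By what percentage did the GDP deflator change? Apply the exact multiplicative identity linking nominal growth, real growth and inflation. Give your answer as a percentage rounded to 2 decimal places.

(1 + g_nom) = (1 + g_real)(1 + π), so π = 1.0390 / 1.0090 − 1 = 0.02973.

2.97%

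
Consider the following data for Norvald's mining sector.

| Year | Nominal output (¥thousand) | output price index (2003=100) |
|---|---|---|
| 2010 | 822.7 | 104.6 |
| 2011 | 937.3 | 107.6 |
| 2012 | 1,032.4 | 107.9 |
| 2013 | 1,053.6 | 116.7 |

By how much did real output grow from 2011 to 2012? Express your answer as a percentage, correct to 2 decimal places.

9.84%

Real output 2011 = 937.3/1.076 = 871.10.
Real output 2012 = 1032.4/1.079 = 956.81.
Change = 956.81/871.10 − 1 = 0.0984.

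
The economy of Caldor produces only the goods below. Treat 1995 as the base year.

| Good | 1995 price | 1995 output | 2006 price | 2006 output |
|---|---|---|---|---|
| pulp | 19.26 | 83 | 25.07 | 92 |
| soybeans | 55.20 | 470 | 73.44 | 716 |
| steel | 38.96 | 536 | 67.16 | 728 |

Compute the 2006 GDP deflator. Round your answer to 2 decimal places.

148.99

Nominal GDP 2006 = 25.07·92 + 73.44·716 + 67.16·728 = 103781.96.
Real GDP 2006 (at 1995 prices) = 19.26·92 + 55.20·716 + 38.96·728 = 69658.00.
Deflator = Nominal/Real × 100 = 103781.96/69658.00 × 100 = 148.988.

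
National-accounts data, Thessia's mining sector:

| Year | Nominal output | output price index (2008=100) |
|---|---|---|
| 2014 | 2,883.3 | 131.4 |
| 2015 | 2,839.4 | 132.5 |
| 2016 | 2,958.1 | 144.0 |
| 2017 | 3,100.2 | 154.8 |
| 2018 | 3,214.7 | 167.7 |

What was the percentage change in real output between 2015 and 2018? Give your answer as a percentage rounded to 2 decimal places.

Real output 2015 = 2839.4/1.325 = 2142.94.
Real output 2018 = 3214.7/1.677 = 1916.94.
Change = 1916.94/2142.94 − 1 = -0.1055.

-10.55%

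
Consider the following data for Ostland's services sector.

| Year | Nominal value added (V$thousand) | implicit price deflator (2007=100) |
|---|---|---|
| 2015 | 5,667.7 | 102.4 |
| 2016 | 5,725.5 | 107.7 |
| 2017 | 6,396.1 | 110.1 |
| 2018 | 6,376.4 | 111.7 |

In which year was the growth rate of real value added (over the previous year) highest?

2017

2016: real = 5725.5/1.077 = 5316.16; growth vs 2015 (5534.86) = -3.95%.
2017: real = 6396.1/1.101 = 5809.36; growth vs 2016 (5316.16) = 9.28%.
2018: real = 6376.4/1.117 = 5708.50; growth vs 2017 (5809.36) = -1.74%.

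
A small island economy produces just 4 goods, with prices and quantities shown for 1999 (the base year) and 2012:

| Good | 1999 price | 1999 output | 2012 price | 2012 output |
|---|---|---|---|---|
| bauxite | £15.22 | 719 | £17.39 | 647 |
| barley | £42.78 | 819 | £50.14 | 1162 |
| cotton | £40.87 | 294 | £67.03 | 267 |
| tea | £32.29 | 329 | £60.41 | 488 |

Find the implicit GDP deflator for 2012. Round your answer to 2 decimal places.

135.56

Nominal GDP 2012 = 17.39·647 + 50.14·1162 + 67.03·267 + 60.41·488 = 116891.10.
Real GDP 2012 (at 1999 prices) = 15.22·647 + 42.78·1162 + 40.87·267 + 32.29·488 = 86227.51.
Deflator = Nominal/Real × 100 = 116891.10/86227.51 × 100 = 135.561.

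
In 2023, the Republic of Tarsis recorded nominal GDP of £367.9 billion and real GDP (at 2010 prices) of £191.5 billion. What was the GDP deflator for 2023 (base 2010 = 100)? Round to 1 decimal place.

GDP deflator = (Nominal / Real) × 100 = 367.9 / 191.5 × 100 = 192.11.

192.1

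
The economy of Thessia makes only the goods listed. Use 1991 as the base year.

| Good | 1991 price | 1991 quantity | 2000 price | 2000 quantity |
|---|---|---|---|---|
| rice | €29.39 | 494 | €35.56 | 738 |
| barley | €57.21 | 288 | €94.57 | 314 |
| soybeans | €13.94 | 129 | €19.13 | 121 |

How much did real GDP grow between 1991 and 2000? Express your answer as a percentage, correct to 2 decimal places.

Real GDP 1991 = Nominal GDP 1991 = 29.39·494 + 57.21·288 + 13.94·129 = 32793.40.
Real GDP 2000 (at 1991 prices) = 29.39·738 + 57.21·314 + 13.94·121 = 41340.50.
Real growth = 41340.50/32793.40 − 1 = 0.2606.

26.06%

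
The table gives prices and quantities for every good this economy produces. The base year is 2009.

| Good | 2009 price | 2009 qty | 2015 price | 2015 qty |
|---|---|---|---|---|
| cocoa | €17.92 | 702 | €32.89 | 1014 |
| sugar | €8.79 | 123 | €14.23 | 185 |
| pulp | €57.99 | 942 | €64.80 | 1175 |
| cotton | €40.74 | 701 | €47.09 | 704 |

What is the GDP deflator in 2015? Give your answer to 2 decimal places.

124.57

Nominal GDP 2015 = 32.89·1014 + 14.23·185 + 64.80·1175 + 47.09·704 = 145274.37.
Real GDP 2015 (at 2009 prices) = 17.92·1014 + 8.79·185 + 57.99·1175 + 40.74·704 = 116616.24.
Deflator = Nominal/Real × 100 = 145274.37/116616.24 × 100 = 124.575.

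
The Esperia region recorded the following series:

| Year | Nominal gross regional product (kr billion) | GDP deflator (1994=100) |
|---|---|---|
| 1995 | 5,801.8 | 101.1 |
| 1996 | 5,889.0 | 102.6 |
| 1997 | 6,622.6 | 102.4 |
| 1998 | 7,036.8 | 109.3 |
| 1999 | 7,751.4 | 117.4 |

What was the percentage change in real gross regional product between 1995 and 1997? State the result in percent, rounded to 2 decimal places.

12.70%

Real gross regional product 1995 = 5801.8/1.011 = 5738.67.
Real gross regional product 1997 = 6622.6/1.024 = 6467.38.
Change = 6467.38/5738.67 − 1 = 0.1270.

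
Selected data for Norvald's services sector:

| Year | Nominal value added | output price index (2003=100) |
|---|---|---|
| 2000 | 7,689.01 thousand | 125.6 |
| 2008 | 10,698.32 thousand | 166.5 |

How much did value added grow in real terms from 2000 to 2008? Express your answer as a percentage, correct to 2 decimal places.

Real value added 2000 = 7689.01 / 1.256 = 6121.82.
Real value added 2008 = 10698.32 / 1.665 = 6425.42.
Real growth = 6425.42 / 6121.82 − 1 = 0.0496.

4.96%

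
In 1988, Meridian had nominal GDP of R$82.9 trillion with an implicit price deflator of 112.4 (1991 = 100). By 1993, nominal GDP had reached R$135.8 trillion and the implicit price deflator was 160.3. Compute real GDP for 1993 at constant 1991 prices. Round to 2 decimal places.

Real GDP = Nominal / (implicit price deflator/100) = 135.8 / 1.603 = 84.72.

R$84.72 trillion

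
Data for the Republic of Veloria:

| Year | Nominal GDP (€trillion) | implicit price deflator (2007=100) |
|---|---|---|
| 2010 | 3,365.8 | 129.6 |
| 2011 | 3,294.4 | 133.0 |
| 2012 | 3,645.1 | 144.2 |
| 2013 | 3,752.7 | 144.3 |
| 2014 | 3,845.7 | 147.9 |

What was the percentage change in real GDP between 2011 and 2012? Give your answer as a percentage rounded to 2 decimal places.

Real GDP 2011 = 3294.4/1.330 = 2476.99.
Real GDP 2012 = 3645.1/1.442 = 2527.81.
Change = 2527.81/2476.99 − 1 = 0.0205.

2.05%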